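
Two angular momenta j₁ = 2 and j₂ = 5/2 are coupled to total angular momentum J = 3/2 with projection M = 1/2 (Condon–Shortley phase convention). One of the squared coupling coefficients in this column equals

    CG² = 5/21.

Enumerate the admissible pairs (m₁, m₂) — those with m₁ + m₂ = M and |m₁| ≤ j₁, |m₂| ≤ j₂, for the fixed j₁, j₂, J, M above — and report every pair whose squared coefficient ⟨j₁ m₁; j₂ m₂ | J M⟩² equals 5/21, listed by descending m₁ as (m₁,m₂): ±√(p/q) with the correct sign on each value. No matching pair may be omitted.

Admissible pairs with m₁+m₂ = M = 1/2: (-2,5/2), (-1,3/2), (0,1/2), (1,-1/2), (2,-3/2)
  (m₁,m₂)=(2,-3/2): CG² = 32/105, CG = +√(32/105)
  (m₁,m₂)=(1,-1/2): CG² = 5/21, CG = −√(5/21)   ← matches the target
  (m₁,m₂)=(0,1/2): CG² = 2/35, CG = +√(2/35)
  (m₁,m₂)=(-1,3/2): CG² = 2/105, CG = +√(2/105)
  (m₁,m₂)=(-2,5/2): CG² = 8/21, CG = −√(8/21)
Pairs with CG² = 5/21: (1,-1/2): −√(5/21)

(1,-1/2): −√(5/21)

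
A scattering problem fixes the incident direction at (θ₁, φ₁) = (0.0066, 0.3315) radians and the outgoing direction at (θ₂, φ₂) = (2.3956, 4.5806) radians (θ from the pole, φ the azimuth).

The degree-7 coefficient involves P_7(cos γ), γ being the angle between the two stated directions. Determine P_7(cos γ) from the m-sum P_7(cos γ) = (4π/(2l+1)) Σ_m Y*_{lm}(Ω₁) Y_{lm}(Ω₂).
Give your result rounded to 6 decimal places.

-0.020268

Term-by-term m-sum for l=7 (normalisation 4π/15 = 0.837758):
  m=-7: (-0.00000 + 0.00000j) × (0.02644 - 0.02003j) = -0.00000 + 0.00000j  (running Σ = -0.00000 + 0.00000j)
  m=-6: (-0.00000 + 0.00000j) × (0.09446 + 0.09547j) = -0.00000 + 0.00000j  (running Σ = -0.00000 + 0.00000j)
  m=-5: (-0.00000 + 0.00000j) × (-0.19450 + 0.25116j) = -0.00000 - 0.00000j  (running Σ = -0.00000 - 0.00000j)
  m=-4: (0.00000 + 0.00000j) × (-0.39649 - 0.23080j) = 0.00000 - 0.00000j  (running Σ = 0.00000 - 0.00000j)
  m=-3: (0.00000 + 0.00000j) × (0.11993 - 0.28736j) = 0.00000 - 0.00000j  (running Σ = 0.00000 - 0.00000j)
  m=-2: (0.00026 + 0.00020j) × (-0.13948 - 0.03764j) = -0.00003 - 0.00004j  (running Σ = -0.00003 - 0.00004j)
  m=-1: (0.02550 + 0.00878j) × (0.05056 - 0.38138j) = 0.00464 - 0.00928j  (running Σ = 0.00461 - 0.00932j)
  m=0: (1.09188 + 0.00000j) × (-0.03060 + 0.00000j) = -0.03341 + 0.00000j  (running Σ = -0.02880 - 0.00932j)
  m=1: (-0.02550 + 0.00878j) × (-0.05056 - 0.38138j) = 0.00464 + 0.00928j  (running Σ = -0.02417 - 0.00004j)
  m=2: (0.00026 - 0.00020j) × (-0.13948 + 0.03764j) = -0.00003 + 0.00004j  (running Σ = -0.02419 - 0.00000j)
  m=3: (-0.00000 + 0.00000j) × (-0.11993 - 0.28736j) = 0.00000 + 0.00000j  (running Σ = -0.02419 - 0.00000j)
  m=4: (0.00000 - 0.00000j) × (-0.39649 + 0.23080j) = 0.00000 + 0.00000j  (running Σ = -0.02419 - 0.00000j)
  m=5: (0.00000 + 0.00000j) × (0.19450 + 0.25116j) = -0.00000 + 0.00000j  (running Σ = -0.02419 + 0.00000j)
  m=6: (-0.00000 - 0.00000j) × (0.09446 - 0.09547j) = -0.00000 - 0.00000j  (running Σ = -0.02419 + 0.00000j)
  m=7: (0.00000 + 0.00000j) × (-0.02644 - 0.02003j) = -0.00000 - 0.00000j  (running Σ = -0.02419 - 0.00000j)
Accumulated sum -0.02419 - 0.00000j; after 4π/(2l+1) scaling, -0.02027 - 0.00000j ⇒ P_7 = -0.020268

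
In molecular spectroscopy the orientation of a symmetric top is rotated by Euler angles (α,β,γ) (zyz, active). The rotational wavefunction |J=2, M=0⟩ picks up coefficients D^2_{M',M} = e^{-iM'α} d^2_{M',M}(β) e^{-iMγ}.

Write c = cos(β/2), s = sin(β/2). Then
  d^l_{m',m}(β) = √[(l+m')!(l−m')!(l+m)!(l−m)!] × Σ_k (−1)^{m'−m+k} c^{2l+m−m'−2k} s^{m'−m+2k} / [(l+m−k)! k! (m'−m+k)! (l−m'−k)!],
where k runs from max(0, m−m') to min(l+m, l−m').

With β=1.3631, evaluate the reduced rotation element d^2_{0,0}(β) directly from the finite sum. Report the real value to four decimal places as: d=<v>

d^2_{0,0}(β=1.3631) via the finite sum:
With c≡cos(β/2)=0.776597 and s≡sin(β/2)=0.629998, N=[2·2·2·2]^{1/2}=4.000000
Admissible k: 0..2 (factorial args all ≥0)
  k=0: (−1)^0·4.0000/(4)·0.7766^4·0.6300^0 = +0.363733
  k=1: (−1)^1·4.0000/(1)·0.7766^2·0.6300^2 = -0.957479
  k=2: (−1)^2·4.0000/(4)·0.7766^0·0.6300^4 = +0.157527
d^2_{0,0}(1.3631) = +0.363733 -0.957479 +0.157527 = -0.436218

d=-0.4362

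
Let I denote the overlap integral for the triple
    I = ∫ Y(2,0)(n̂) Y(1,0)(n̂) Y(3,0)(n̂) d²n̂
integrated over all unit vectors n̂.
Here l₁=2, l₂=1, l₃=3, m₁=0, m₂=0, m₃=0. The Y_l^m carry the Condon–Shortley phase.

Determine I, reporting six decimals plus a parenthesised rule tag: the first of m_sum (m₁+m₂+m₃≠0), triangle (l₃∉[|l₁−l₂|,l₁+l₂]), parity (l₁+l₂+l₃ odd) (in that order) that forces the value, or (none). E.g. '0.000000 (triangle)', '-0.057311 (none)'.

Checks pass: Σm=0; 6 even; l₃=3∈[1,3].
(2·2+1)(2·1+1)(2·3+1) = 105
Δ: 0! 4! 2! / 7! → 1/105
sum: t=0:+1/4 = 1/4
3j²(2 1 3; 0 0 0) = Δ·Π!·Σ² = 3/35  (sign -1)
(m-triple is (0,0,0) — same symbol as above.)
combine: 4πI² = 105·3/35·3/35 = 27/35
take √, sign +1: I = 0.24776670
No selection rule forces the value: the integral is nonzero (none).

0.247767 (none)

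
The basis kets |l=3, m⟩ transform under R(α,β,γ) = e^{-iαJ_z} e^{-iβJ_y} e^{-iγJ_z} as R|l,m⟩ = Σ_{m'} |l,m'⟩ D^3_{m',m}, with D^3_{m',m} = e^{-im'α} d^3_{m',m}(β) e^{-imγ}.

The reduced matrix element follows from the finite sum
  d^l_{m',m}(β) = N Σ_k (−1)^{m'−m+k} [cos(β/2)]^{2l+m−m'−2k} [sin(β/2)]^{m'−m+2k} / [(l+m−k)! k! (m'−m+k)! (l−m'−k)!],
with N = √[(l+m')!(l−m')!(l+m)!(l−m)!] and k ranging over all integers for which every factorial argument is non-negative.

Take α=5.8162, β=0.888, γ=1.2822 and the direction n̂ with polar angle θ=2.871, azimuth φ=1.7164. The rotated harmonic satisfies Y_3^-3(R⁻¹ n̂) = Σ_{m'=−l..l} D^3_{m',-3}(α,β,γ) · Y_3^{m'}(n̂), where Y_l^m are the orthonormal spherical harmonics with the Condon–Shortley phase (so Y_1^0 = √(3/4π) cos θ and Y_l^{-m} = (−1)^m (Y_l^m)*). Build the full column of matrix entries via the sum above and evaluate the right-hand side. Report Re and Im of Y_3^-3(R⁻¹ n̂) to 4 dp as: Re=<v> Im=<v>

Need the full column D^3_{m',-3} for m'=−3..3 at α=5.8162, β=0.8880, γ=1.2822.
cos(β/2)=0.903041, sin(β/2)=0.429555
d^3_{-3,-3}: single k=0 term ⇒ +0.542305;  D = -0.416190+0.347679i
d^3_{-2,-3}: single k=0 term ⇒ -0.631875;  D = +0.615384-0.143415i
d^3_{-1,-3}: single k=0 term ⇒ +0.475240;  D = -0.461841-0.112052i
d^3_{0,-3}: single k=0 term ⇒ -0.261032;  D = +0.198804+0.169159i
d^3_{1,-3}: single k=0 term ⇒ +0.107531;  D = -0.041756-0.099093i
d^3_{2,-3}: single k=0 term ⇒ -0.032350;  D = -0.002204+0.032275i
d^3_{3,-3}: single k=0 term ⇒ +0.006282;  D = +0.003204-0.005404i
Y_3^{m'}(θ=2.871,φ=1.7164) and Σ D·Y over m':
  (-0.4162+0.3477i)·(+0.0034+0.0072i)  (+0.6154-0.1434i)·(+0.0674-0.0202i)  (-0.4618-0.1121i)·(-0.0457-0.3114i)  (+0.1988+0.1692i)·(-0.5907+0.0000i)  (-0.0418-0.0991i)·(+0.0457-0.3114i)  (-0.0022+0.0323i)·(+0.0674+0.0202i)  (+0.0032-0.0054i)·(-0.0034+0.0072i)
Y_3^-3(R⁻¹ n̂) = -0.130105+0.035703i

Re=-0.1301 Im=0.0357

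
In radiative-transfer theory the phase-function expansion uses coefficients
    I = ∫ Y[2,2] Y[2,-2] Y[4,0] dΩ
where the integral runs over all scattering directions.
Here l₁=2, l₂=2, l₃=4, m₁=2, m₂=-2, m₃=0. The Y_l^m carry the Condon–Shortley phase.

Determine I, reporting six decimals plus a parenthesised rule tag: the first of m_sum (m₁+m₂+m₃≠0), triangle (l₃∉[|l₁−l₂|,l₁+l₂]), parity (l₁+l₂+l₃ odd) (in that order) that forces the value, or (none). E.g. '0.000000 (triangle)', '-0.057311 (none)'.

0.040299 (none)

Rules hold: Σm=0, L=8 even, 0≤4≤4.
N = 5·5·9 = 225
Δ = 0!·4!·4!/9! = 1/630
Racah Σ t=0..0: t=0:+1/16 = 1/16
⇒ 3j(2 2 4; 0 0 0)² = 2/35, sgn +1
Racah Σ t=0..0: t=0:+1/576 = 1/576
⇒ 3j(2 2 4; 2 -2 0)² = 1/630, sgn +1
4πI² = N·(3j₀)²·(3jₘ)² = 1/49
I = +1·√(0.0204082/4π) = 0.04029926
No selection rule forces the value: the integral is nonzero (none).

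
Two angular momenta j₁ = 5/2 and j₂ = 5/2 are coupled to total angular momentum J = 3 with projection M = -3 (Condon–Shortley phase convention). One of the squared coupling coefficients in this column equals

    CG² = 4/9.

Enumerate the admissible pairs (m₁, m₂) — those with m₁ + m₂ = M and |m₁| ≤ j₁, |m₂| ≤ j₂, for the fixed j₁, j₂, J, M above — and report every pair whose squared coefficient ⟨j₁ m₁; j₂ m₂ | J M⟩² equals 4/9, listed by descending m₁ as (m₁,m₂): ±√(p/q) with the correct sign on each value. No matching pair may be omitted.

(-3/2,-3/2): −√(4/9)

Admissible pairs with m₁+m₂ = M = -3: (-5/2,-1/2), (-3/2,-3/2), (-1/2,-5/2)
  (m₁,m₂)=(-1/2,-5/2): CG² = 5/18, CG = +√(5/18)
  (m₁,m₂)=(-3/2,-3/2): CG² = 4/9, CG = −√(4/9)   ← matches the target
  (m₁,m₂)=(-5/2,-1/2): CG² = 5/18, CG = +√(5/18)
Pairs with CG² = 4/9: (-3/2,-3/2): −√(4/9)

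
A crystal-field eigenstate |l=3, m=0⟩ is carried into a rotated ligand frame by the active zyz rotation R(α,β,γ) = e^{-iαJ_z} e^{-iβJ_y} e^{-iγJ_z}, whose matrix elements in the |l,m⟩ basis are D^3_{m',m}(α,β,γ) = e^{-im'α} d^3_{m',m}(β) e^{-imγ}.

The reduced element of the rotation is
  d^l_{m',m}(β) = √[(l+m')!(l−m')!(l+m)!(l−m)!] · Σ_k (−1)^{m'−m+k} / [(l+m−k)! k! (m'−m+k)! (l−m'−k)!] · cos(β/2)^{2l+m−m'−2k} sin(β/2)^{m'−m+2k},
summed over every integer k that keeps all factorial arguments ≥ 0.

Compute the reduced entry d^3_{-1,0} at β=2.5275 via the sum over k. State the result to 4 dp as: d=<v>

d^3_{-1,0}(β=2.5275) via the finite sum:
Half-angle: c=0.302244, s=0.953230. N=√(2·24·6·6)=41.569219
Admissible k: 1..3 (factorial args all ≥0)
  k=1: (−1)^0·41.5692/(12)·0.3022^5·0.9532^1 = +0.008329
  k=2: (−1)^1·41.5692/(4)·0.3022^3·0.9532^3 = -0.248531
  k=3: (−1)^2·41.5692/(12)·0.3022^1·0.9532^5 = +0.824021
d^3_{-1,0}(2.5275) = +0.008329 -0.248531 +0.824021 = +0.583819

d=0.5838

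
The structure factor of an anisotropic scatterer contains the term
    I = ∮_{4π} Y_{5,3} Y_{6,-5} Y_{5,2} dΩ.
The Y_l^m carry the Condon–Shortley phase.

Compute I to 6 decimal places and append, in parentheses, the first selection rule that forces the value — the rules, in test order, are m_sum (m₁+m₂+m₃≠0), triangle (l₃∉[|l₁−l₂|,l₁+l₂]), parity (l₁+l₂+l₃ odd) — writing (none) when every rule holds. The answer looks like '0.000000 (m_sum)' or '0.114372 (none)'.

Checks pass: Σm=0; 16 even; l₃=5∈[1,11].
(2·5+1)(2·6+1)(2·5+1) = 1573
Δ: 6! 4! 6! / 17! → 1/28588560
sum: t=1:−1/345600 t=2:+1/13824 t=3:−1/5184 t=4:+1/13824 t=5:−1/345600 = -7/129600
3j²(5 6 5; 0 0 0) = Δ·Π!·Σ² = 80/7293  (sign +1)
sum: t=0:+1/345600 t=1:−1/518400 = 1/1036800
3j²(5 6 5; 3 -5 2) = Δ·Π!·Σ² = 7/2210  (sign -1)
combine: 4πI² = 1573·80/7293·7/2210 = 616/11271
take √, sign -1: I = -0.06594839
No selection rule forces the value: the integral is nonzero (none).

-0.065948 (none)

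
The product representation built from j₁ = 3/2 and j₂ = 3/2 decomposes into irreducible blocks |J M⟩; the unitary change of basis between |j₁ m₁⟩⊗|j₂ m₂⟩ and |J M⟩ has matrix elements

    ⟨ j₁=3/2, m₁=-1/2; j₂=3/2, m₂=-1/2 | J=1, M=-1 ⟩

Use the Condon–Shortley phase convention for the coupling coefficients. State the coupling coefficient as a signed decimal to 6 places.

√[3·2!1!1!/5! · 1!2!1!2!0!2!] = √(2/5)
  +(−1)^1/∏(1,1,1,0,0,1)! = -1  (running -1)
⟨..|..⟩ = √(2/5)·(-1) = -0.632456

-0.632456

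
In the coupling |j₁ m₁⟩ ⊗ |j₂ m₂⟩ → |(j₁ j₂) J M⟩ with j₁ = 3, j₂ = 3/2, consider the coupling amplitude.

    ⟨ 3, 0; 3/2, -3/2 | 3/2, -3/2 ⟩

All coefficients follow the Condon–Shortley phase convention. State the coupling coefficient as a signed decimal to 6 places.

j₁+j₂−J=3  J+j₁−j₂=3  J−j₁+j₂=0  j₁+j₂+J+1=7
(j₁±m₁, j₂±m₂, J±M) = (3,3,0,3,0,3)
P² = 1296/35
sum k=0..0:
  [0] +1/36 = 1/36
S = 1/36
C² = P²·S² = 1/35 ; C = +0.169031

+0.169031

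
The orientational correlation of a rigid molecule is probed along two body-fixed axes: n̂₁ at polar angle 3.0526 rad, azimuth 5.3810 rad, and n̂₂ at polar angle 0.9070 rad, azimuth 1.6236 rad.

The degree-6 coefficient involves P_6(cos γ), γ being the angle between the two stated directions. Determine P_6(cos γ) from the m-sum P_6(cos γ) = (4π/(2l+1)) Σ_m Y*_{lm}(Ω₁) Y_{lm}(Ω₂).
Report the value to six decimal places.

-0.030468

Expand P_6 via completeness: Σ_{m} conj(Y_{6,m}) at Ω₁ times Y_{6,m} at Ω₂ —
  [-6]  conj(Y_{6,-6})(Ω₁) = (0.000000, 0.000000) ; Y_{6,-6}(Ω₂) = (-0.109618, 0.035940) ; Δ = (-0.000000, -0.000000)
  [-5]  conj(Y_{6,-5})(Ω₁) = (0.000002, -0.000009) ; Y_{6,-5}(Ω₂) = (-0.081572, -0.301751) ; Δ = (-0.000003, 0.000000)
  [-4]  conj(Y_{6,-4})(Ω₁) = (-0.000197, 0.000099) ; Y_{6,-4}(Ω₂) = (0.426393, -0.091424) ; Δ = (-0.000075, 0.000060)
  [-3]  conj(Y_{6,-3})(Ω₁) = (0.003268, 0.001519) ; Y_{6,-3}(Ω₂) = (0.036368, 0.227654) ; Δ = (-0.000227, 0.000799)
  [-2]  conj(Y_{6,-2})(Ω₁) = (-0.009303, -0.039100) ; Y_{6,-2}(Ω₂) = (0.216545, -0.022954) ; Δ = (-0.002912, -0.008253)
  [-1]  conj(Y_{6,-1})(Ω₁) = (-0.174477, 0.220858) ; Y_{6,-1}(Ω₂) = (0.017229, 0.325983) ; Δ = (-0.075002, -0.053071)
  [+0]  conj(Y_{6,0})(Ω₁) = (0.934243, -0.000000) ; Y_{6,0}(Ω₂) = (0.133710, 0.000000) ; Δ = (0.124918, 0.000000)
  [+1]  conj(Y_{6,1})(Ω₁) = (0.174477, 0.220858) ; Y_{6,1}(Ω₂) = (-0.017229, 0.325983) ; Δ = (-0.075002, 0.053071)
  [+2]  conj(Y_{6,2})(Ω₁) = (-0.009303, 0.039100) ; Y_{6,2}(Ω₂) = (0.216545, 0.022954) ; Δ = (-0.002912, 0.008253)
  [+3]  conj(Y_{6,3})(Ω₁) = (-0.003268, 0.001519) ; Y_{6,3}(Ω₂) = (-0.036368, 0.227654) ; Δ = (-0.000227, -0.000799)
  [+4]  conj(Y_{6,4})(Ω₁) = (-0.000197, -0.000099) ; Y_{6,4}(Ω₂) = (0.426393, 0.091424) ; Δ = (-0.000075, -0.000060)
  [+5]  conj(Y_{6,5})(Ω₁) = (-0.000002, -0.000009) ; Y_{6,5}(Ω₂) = (0.081572, -0.301751) ; Δ = (-0.000003, -0.000000)
  [+6]  conj(Y_{6,6})(Ω₁) = (0.000000, -0.000000) ; Y_{6,6}(Ω₂) = (-0.109618, -0.035940) ; Δ = (-0.000000, 0.000000)
Σ over m = (-0.031519, 0.000000); ×(4π/13) → (-0.030468, 0.000000). Real part: -0.030468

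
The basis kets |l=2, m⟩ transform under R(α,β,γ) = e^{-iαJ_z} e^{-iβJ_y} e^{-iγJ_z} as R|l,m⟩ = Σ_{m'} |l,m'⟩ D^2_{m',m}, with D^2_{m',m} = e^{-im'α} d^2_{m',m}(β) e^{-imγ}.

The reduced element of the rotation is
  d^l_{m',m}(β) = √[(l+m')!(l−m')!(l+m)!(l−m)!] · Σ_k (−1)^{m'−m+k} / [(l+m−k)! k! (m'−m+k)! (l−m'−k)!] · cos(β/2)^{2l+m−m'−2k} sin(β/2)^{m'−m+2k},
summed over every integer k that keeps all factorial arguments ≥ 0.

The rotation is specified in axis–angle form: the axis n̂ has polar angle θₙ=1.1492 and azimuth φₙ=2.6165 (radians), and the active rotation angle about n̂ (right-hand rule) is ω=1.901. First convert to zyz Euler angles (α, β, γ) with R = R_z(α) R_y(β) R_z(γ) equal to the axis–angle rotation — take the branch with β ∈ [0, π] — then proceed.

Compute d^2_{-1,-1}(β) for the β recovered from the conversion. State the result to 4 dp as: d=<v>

d=-0.5407

Axis–angle → zyz. n̂ = (sinθₙcosφₙ, sinθₙsinφₙ, cosθₙ) = (-0.789511, +0.457398, +0.409218), ω = 1.9010.
R = I cosω + sinω [n̂]ₓ + (1−cosω) n̂n̂ᵀ gives
  R = [+0.501197, -0.865320, +0.004852; -0.091099, -0.047188, +0.994723; -0.860524, -0.498994, -0.102481]
β = atan2(√(R₁₃²+R₂₃²), R₃₃) = 1.673457; α = atan2(R₂₃, R₁₃) mod 2π = 1.565919; γ = atan2(R₃₂, −R₃₁) mod 2π = 5.757697
d^2_{-1,-1}(β=1.6735) via the finite sum:
With c≡cos(β/2)=0.669895 and s≡sin(β/2)=0.742456, N=[1·6·1·6]^{1/2}=6.000000
Admissible k: 0..1 (factorial args all ≥0)
  k=0: (−1)^0·6.0000/(6)·0.6699^4·0.7425^0 = +0.201385
  k=1: (−1)^1·6.0000/(2)·0.6699^2·0.7425^2 = -0.742123
d^2_{-1,-1}(1.6735) = +0.201385 -0.742123 = -0.540738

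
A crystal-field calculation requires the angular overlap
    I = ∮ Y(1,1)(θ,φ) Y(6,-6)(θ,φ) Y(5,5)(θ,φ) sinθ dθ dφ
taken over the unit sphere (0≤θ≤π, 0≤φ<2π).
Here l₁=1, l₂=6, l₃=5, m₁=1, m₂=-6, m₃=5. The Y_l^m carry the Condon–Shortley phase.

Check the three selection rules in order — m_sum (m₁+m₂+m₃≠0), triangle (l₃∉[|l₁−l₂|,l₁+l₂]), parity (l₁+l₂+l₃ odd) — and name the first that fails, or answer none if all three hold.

azimuthal sum: 1 − 6 + 5 = 0  ✓
5 ≤ 5 ≤ 7 (triangle on l)  ✓
L = 1 + 6 + 5 = 12 (even)  ✓

none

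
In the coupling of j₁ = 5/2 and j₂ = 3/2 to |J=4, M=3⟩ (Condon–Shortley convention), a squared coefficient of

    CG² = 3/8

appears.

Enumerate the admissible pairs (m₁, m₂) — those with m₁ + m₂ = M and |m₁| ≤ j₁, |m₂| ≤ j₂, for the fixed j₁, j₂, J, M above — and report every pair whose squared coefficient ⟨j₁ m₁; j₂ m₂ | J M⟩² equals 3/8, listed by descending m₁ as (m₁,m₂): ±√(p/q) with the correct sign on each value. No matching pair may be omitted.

(5/2,1/2): +√(3/8)

Admissible pairs with m₁+m₂ = M = 3: (3/2,3/2), (5/2,1/2)
  (m₁,m₂)=(5/2,1/2): CG² = 3/8, CG = +√(3/8)   ← matches the target
  (m₁,m₂)=(3/2,3/2): CG² = 5/8, CG = +√(5/8)
Pairs with CG² = 3/8: (5/2,1/2): +√(3/8)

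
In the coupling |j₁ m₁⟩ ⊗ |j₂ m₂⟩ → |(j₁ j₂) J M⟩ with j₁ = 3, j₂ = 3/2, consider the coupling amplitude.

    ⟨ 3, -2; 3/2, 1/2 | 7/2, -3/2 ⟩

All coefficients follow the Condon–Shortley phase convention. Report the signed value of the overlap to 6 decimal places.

√[8·1!5!2!/9! · 1!5!2!1!2!5!] = √(6400/21)
  +(−1)^0/∏(0,1,5,2,0,0)! = 1/240  (running 1/240)
  +(−1)^1/∏(1,0,4,1,1,1)! = -1/24  (running -3/80)
⟨..|..⟩ = √(6400/21)·(-3/80) = -0.654654

-0.654654  (= −√(3/7))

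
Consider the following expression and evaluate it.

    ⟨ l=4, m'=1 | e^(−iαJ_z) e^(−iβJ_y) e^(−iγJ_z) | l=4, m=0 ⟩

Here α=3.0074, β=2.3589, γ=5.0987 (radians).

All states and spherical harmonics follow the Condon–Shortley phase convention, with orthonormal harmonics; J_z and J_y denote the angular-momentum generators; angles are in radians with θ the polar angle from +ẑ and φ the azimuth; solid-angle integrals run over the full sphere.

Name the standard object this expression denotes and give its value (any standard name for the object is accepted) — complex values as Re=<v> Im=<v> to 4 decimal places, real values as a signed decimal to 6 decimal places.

Wigner D-matrix element, Re=-0.1437 Im=-0.0194

This is a Wigner D-matrix element — the rotation-matrix element ⟨l m'| R(α,β,γ) |l m⟩ in the angular-momentum basis.
First d^4_{1,0}(β=2.3589), then the phase factors e^{-i(1)α} and e^{-i(0)γ}:
c=cos(2.358900/2)=0.381433, s=sin(2.358900/2)=0.924396; N=√[120·6·24·24]=643.987578
The bounds max(0,m−m')=0 and min(l+m,l−m')=3 give 4 terms
  k=0: (−1)^1·643.9876/(144)·0.3814^7·0.9244^1 = -0.004856
  k=1: (−1)^2·643.9876/(24)·0.3814^5·0.9244^3 = +0.171133
  k=2: (−1)^3·643.9876/(24)·0.3814^3·0.9244^5 = -1.005109
  k=3: (−1)^4·643.9876/(144)·0.3814^1·0.9244^7 = +0.983878
d^4_{1,0}(2.3589) = -0.004856 +0.171133 -1.005109 +0.983878 = +0.145046
D = (-0.991010-0.133790i)·(+0.145046)·(+1.000000+0.000000i) = -0.143742-0.019406i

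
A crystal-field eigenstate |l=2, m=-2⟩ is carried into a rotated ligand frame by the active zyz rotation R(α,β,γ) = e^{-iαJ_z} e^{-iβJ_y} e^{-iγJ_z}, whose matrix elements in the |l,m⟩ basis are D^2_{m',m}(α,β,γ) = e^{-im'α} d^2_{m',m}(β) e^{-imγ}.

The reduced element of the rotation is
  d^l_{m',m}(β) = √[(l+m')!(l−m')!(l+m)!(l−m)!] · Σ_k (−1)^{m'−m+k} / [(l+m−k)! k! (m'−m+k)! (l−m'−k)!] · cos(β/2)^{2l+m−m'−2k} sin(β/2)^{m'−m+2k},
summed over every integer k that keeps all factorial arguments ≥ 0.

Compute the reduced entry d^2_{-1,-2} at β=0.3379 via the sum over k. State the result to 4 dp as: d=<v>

d^2_{-1,-2}(β=0.3379) via the finite sum:
Half-angle: c=0.985762, s=0.168147. N=√(1·6·1·24)=12.000000
Admissible k: 0..0 (factorial args all ≥0)
  k=0: (−1)^1·12.0000/(6)·0.9858^3·0.1681^1 = -0.322134
d^2_{-1,-2}(0.3379) = -0.322134

d=-0.3221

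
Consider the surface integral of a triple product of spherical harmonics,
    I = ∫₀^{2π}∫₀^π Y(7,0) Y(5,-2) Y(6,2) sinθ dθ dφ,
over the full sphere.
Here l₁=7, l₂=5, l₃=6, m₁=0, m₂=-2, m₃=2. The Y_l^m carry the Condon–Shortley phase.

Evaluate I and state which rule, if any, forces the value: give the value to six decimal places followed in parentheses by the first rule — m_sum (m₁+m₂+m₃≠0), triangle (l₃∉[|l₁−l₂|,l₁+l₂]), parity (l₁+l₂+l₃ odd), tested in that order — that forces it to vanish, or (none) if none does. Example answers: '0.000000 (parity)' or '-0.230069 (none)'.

Rules hold: Σm=0, L=18 even, 2≤6≤12.
N = 15·11·13 = 2145
Δ = 6!·8!·4!/19! = 1/174594420
Racah Σ t=1..5: t=1:−1/4147200 t=2:+1/207360 t=3:−1/82944 t=4:+1/207360 t=5:−1/4147200 = -1/345600
⇒ 3j(7 5 6; 0 0 0)² = 420/46189, sgn -1
Racah Σ t=0..3: t=0:+1/21772800 t=1:−1/691200 t=2:+1/207360 t=3:−1/497664 = 41/29030400
⇒ 3j(7 5 6; 0 -2 2)² = 11767/1385670, sgn +1
4πI² = N·(3j₀)²·(3jₘ)² = 2471070/14919047
I = -1·√(0.165632/4π) = -0.11480665
No selection rule forces the value: the integral is nonzero (none).

-0.114807 (none)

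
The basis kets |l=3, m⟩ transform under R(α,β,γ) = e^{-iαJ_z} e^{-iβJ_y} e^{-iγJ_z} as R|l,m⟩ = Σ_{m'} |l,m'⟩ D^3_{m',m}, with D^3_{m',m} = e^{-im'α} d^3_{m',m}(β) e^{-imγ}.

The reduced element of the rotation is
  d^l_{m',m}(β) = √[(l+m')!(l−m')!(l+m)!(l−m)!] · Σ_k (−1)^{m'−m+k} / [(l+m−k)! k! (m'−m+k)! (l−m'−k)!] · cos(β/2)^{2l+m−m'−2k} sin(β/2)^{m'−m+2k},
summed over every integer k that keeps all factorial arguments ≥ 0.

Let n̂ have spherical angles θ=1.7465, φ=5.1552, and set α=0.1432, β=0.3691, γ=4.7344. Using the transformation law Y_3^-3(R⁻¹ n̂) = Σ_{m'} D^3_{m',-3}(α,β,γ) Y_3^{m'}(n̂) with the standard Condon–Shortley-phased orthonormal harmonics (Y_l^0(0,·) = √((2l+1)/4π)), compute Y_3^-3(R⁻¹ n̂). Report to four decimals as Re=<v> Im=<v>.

Need the full column D^3_{m',-3} for m'=−3..3 at α=0.1432, β=0.3691, γ=4.7344.
cos(β/2)=0.983019, sin(β/2)=0.183504
d^3_{-3,-3}: single k=0 term ⇒ +0.902342;  D = -0.429144+0.793761i
d^3_{-2,-3}: single k=0 term ⇒ -0.412602;  D = +0.142423-0.387241i
d^3_{-1,-3}: single k=0 term ⇒ +0.121783;  D = -0.025295+0.119127i
d^3_{0,-3}: single k=0 term ⇒ -0.026251;  D = +0.001732-0.026193i
d^3_{1,-3}: single k=0 term ⇒ +0.004244;  D = +0.000327+0.004231i
d^3_{2,-3}: single k=0 term ⇒ -0.000501;  D = -0.000110-0.000489i
d^3_{3,-3}: single k=0 term ⇒ +0.000038;  D = +0.000014+0.000036i
Y_3^{m'}(θ=1.7465,φ=5.1552) and Σ D·Y over m':
  (-0.4291+0.7938i)·(-0.3866-0.0956i)  (+0.1424-0.3872i)·(+0.1096-0.1341i)  (-0.0253+0.1191i)·(-0.1155-0.2436i)  (+0.0017-0.0262i)·(+0.1857+0.0000i)  (+0.0003+0.0042i)·(+0.1155-0.2436i)  (-0.0001-0.0005i)·(+0.1096+0.1341i)  (+0.0000+0.0000i)·(+0.3866-0.0956i)
Y_3^-3(R⁻¹ n̂) = +0.238849-0.339507i

Re=0.2388 Im=-0.3395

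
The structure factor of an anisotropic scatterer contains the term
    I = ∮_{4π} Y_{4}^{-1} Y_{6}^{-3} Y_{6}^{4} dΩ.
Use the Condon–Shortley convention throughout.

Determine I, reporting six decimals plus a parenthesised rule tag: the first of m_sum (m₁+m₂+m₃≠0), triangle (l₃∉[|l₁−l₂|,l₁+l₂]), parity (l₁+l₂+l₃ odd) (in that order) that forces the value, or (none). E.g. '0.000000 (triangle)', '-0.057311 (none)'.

0.077598 (none)

Rules hold: Σm=0, L=16 even, 2≤6≤10.
N = 9·13·13 = 1521
Δ = 4!·4!·8!/17! = 1/15315300
Racah Σ t=0..4: t=0:+1/829440 t=1:−1/25920 t=2:+1/9216 t=3:−1/25920 t=4:+1/829440 = 7/207360
⇒ 3j(4 6 6; 0 0 0)² = 28/2431, sgn +1
Racah Σ t=1..3: t=1:−1/207360 t=2:+1/120960 t=3:−1/967680 = 1/414720
⇒ 3j(4 6 6; -1 -3 4)² = 21/4862, sgn +1
4πI² = N·(3j₀)²·(3jₘ)² = 2646/34969
I = +1·√(0.075667/4π) = 0.07759762
No selection rule forces the value: the integral is nonzero (none).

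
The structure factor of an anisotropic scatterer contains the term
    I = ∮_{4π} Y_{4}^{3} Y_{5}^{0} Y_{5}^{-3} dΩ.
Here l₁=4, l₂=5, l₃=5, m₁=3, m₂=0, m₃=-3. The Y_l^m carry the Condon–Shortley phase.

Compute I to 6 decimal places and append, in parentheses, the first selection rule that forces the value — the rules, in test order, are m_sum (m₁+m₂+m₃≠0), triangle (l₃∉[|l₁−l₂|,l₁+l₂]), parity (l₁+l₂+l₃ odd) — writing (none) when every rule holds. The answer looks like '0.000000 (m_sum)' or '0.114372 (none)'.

0.130198 (none)

m-sum 0 ✓  L=14 even ✓  1≤5≤9 ✓
Π(2lᵢ+1) = 9×11×11 = 1089
triangle coeff Δ(4,5,5) = 1/3153150
Σ_t [0,4]: t=0:+1/69120 t=1:−1/1728 t=2:+1/576 t=3:−1/1728 t=4:+1/69120 = 7/11520
(3j)²=2/143 [(4 5 5; 0 0 0)], sign=-1
Σ_t [0,1]: t=0:+1/17280 t=1:−1/6912 = -1/11520
(3j)²=2/143 [(4 5 5; 3 0 -3)], sign=-1
⇒ 4πI² = 36/169
I = (+1)√(36/169/(4π)) = 0.13019760
No selection rule forces the value: the integral is nonzero (none).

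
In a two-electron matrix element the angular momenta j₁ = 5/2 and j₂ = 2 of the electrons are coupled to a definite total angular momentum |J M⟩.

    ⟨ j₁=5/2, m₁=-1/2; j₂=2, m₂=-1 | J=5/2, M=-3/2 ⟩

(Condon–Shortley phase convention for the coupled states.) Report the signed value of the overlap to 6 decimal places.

triangle: 2!×3!×2!/8! = 24/40320
(j±m)!: 2!×3!×1!×3!×1!×4! = 1728
prefactor² = (2J+1)×Δ×N² = 216/35
  k=0: +1/(0!×2!×3!×1!×0!×1!) = 1/12
  k=1: −1/(1!×1!×2!×0!×1!×2!) = -1/4
Σ = -1/6  ⇒  CG² = 216/35×(-1/6)² = 6/35
CG = −√(6/35) = -0.414039

-0.414039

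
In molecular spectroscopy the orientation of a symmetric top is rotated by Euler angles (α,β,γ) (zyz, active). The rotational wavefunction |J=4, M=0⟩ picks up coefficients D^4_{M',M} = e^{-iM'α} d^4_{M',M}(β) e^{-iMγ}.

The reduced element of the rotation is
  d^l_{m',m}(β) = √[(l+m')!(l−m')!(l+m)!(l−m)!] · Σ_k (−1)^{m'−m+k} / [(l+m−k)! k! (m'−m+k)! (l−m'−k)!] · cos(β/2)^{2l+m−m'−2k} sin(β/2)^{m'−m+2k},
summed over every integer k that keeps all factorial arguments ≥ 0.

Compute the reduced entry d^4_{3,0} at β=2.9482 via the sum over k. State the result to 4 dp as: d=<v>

d=0.0103

d^4_{3,0}(β=2.9482) via the finite sum:
c=cos(2.948200/2)=0.096546, s=sin(2.948200/2)=0.995329; N=√[5040·1·24·24]=1703.830978
k: max(0,(0)−(3))=0 … min(4+(0),4−(3))=1
  k=0: (−1)^3·1703.8310/(144)·0.0965^5·0.9953^3 = -0.000098
  k=1: (−1)^4·1703.8310/(144)·0.0965^3·0.9953^5 = +0.010401
d^4_{3,0}(2.9482) = -0.000098 +0.010401 = +0.010304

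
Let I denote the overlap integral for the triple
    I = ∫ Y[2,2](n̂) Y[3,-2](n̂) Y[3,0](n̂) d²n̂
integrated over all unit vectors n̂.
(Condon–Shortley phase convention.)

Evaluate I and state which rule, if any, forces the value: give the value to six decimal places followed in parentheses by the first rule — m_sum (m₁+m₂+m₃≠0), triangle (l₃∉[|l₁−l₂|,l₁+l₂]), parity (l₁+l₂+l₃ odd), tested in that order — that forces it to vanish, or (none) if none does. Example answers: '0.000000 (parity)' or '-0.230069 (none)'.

-0.188063 (none)

Rules hold: Σm=0, L=8 even, 1≤3≤5.
N = 5·7·7 = 245
Δ = 2!·2!·4!/9! = 1/3780
Racah Σ t=0..2: t=0:+1/24 t=1:−1/4 t=2:+1/24 = -1/6
⇒ 3j(2 3 3; 0 0 0)² = 4/105, sgn +1
Racah Σ t=0..0: t=0:+1/24 = 1/24
⇒ 3j(2 3 3; 2 -2 0)² = 1/21, sgn -1
4πI² = N·(3j₀)²·(3jₘ)² = 4/9
I = -1·√(0.444444/4π) = -0.18806319
No selection rule forces the value: the integral is nonzero (none).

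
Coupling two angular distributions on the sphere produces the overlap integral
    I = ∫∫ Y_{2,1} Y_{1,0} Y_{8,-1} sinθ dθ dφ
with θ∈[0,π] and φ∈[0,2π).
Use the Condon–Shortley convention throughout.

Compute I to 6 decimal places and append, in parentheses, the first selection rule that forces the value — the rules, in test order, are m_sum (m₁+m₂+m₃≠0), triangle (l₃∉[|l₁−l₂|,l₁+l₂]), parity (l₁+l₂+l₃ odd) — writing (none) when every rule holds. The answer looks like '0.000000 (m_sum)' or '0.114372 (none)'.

|2−1|≤8≤2+1 violated ⇒ I = 0

0.000000 (triangle)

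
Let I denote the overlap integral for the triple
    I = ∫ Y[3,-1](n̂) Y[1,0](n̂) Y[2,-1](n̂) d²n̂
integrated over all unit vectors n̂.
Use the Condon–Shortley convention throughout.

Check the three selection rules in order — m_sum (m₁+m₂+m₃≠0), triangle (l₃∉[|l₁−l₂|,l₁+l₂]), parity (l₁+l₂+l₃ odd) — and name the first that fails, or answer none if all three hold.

m_sum

m₁+m₂+m₃ = -1 + 0 − 1 = -2  ✗
triangle: |3−1|=2 ≤ l₃=2 ≤ 3+1=4
parity: l₁+l₂+l₃ = 6 is even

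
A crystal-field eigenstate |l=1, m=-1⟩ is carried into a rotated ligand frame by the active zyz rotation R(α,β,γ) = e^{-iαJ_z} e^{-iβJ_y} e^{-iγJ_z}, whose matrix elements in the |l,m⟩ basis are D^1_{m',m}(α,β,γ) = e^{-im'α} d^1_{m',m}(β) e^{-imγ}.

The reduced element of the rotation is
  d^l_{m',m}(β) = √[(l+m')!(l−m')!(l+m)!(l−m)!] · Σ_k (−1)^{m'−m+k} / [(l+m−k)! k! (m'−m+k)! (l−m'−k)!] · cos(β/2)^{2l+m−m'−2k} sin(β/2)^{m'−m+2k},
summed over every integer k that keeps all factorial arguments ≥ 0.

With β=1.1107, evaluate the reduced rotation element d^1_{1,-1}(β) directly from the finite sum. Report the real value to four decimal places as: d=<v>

d^1_{1,-1}(β=1.1107) via the finite sum:
Half-angle: c=0.849716, s=0.527241. N=√(2·1·1·2)=2.000000
k: max(0,(-1)−(1))=0 … min(1+(-1),1−(1))=0
  k=0: (−1)^2·2.0000/(2)·0.8497^0·0.5272^2 = +0.277983
d^1_{1,-1}(1.1107) = +0.277983

d=0.2780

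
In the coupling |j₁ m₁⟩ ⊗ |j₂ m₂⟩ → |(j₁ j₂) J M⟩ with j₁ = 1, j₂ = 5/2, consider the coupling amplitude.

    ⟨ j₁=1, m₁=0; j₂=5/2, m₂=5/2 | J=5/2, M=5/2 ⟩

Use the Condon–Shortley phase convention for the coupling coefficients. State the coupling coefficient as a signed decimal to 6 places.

j₁+j₂−J=1  J+j₁−j₂=1  J−j₁+j₂=4  j₁+j₂+J+1=7
(j₁±m₁, j₂±m₂, J±M) = (1,1,5,0,5,0)
P² = 2880/7
sum k=1..1:
  [1] −1/24 = -1/24
S = -1/24
C² = P²·S² = 5/7 ; C = -0.845154

-0.845154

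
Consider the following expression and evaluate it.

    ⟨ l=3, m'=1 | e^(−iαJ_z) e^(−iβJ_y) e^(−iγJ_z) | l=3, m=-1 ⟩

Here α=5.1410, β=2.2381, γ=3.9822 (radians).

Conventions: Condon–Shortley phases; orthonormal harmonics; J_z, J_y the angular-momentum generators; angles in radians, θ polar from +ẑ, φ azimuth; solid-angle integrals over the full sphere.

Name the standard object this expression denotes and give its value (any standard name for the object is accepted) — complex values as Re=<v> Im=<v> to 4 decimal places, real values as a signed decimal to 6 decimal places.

This is a Wigner D-matrix element — the rotation-matrix element ⟨l m'| R(α,β,γ) |l m⟩ in the angular-momentum basis.
First d^3_{1,-1}(β=2.2381), then the phase factors e^{-i(1)α} and e^{-i(-1)γ}:
Half-angle: c=0.436537, s=0.899686. N=√(24·2·2·24)=48.000000
The bounds max(0,m−m')=0 and min(l+m,l−m')=2 give 3 terms
  k=0: (−1)^2·48.0000/(8)·0.4365^4·0.8997^2 = +0.176368
  k=1: (−1)^3·48.0000/(6)·0.4365^2·0.8997^4 = -0.998842
  k=2: (−1)^4·48.0000/(48)·0.4365^0·0.8997^6 = +0.530330
d^3_{1,-1}(2.2381) = +0.176368 -0.998842 +0.530330 = -0.292145
Phases: e^{-i·(1)·5.1410}=+0.415608+0.909544i, e^{-i·(-1)·3.9822}=-0.667010-0.745048i ⇒ D=-0.116986+0.267699i

Wigner D-matrix element, Re=-0.1170 Im=0.2677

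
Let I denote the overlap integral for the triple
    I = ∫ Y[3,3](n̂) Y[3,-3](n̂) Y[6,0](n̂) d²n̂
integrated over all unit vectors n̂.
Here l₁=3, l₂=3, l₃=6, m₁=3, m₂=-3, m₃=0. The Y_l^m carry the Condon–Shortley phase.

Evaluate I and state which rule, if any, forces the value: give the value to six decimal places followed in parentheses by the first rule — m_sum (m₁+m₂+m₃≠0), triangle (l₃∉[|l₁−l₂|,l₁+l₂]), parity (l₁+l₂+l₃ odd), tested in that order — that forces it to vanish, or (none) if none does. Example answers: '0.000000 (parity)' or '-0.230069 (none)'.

0.011854 (none)

Rules hold: Σm=0, L=12 even, 0≤6≤6.
N = 7·7·13 = 637
Δ = 0!·6!·6!/13! = 1/12012
Racah Σ t=0..0: t=0:+1/1296 = 1/1296
⇒ 3j(3 3 6; 0 0 0)² = 100/3003, sgn +1
Racah Σ t=0..0: t=0:+1/518400 = 1/518400
⇒ 3j(3 3 6; 3 -3 0)² = 1/12012, sgn +1
4πI² = N·(3j₀)²·(3jₘ)² = 25/14157
I = +1·√(0.00176591/4π) = 0.01185440
No selection rule forces the value: the integral is nonzero (none).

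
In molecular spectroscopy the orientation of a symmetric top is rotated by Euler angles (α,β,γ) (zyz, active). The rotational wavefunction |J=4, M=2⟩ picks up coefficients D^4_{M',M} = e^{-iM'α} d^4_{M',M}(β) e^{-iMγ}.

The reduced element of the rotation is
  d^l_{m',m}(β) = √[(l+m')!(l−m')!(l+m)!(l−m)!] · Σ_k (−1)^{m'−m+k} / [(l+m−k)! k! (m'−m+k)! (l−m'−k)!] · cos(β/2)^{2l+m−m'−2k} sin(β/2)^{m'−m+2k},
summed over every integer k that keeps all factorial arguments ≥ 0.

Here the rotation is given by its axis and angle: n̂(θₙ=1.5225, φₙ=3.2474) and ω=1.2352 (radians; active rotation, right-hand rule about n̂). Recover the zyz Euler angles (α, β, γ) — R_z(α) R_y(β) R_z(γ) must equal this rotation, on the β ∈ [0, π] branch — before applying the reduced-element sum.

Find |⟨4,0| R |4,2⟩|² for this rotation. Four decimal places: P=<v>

P=0.0068

Axis–angle → zyz. n̂ = (sinθₙcosφₙ, sinθₙsinφₙ, cosθₙ) = (-0.993248, -0.105487, +0.048278), ω = 1.2352.
R = I cosω + sinω [n̂]ₓ + (1−cosω) n̂n̂ᵀ gives
  R = [+0.990974, +0.024685, -0.131762; +0.115853, +0.336795, +0.934423; +0.067443, -0.941254, +0.330895]
β = atan2(√(R₁₃²+R₂₃²), R₃₃) = 1.233544; α = atan2(R₂₃, R₁₃) mod 2π = 1.710881; γ = atan2(R₃₂, −R₃₁) mod 2π = 4.640859
Split into d^4_{0,2}(β=1.2335) × two z-phases.
With c≡cos(β/2)=0.815750 and s≡sin(β/2)=0.578405, N=[24·24·720·2]^{1/2}=910.735966
Admissible k: 2..4 (factorial args all ≥0)
  k=2: (−1)^0·910.7360/(96)·0.8157^6·0.5784^2 = +0.935249
  k=3: (−1)^1·910.7360/(36)·0.8157^4·0.5784^4 = -1.253851
  k=4: (−1)^2·910.7360/(96)·0.8157^2·0.5784^6 = +0.236389
d^4_{0,2}(1.2335) = +0.935249 -1.253851 +0.236389 = -0.082213
|D^4_{0,2}|² = |d^4_{0,2}(β)|² = (-0.082213)² = 0.006759 (the z-rotation phases have unit modulus)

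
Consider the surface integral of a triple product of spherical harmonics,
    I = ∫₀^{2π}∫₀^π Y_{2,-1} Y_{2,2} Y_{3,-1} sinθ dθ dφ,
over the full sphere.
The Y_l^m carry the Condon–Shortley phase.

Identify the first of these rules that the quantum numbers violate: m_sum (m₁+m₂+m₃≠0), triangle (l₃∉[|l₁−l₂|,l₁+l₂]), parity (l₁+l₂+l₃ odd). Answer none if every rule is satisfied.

Σmᵢ = 0  ✓
l₃∈[|l₁−l₂|,l₁+l₂]=[0,4], have l₃=3  ✓
Σlᵢ = 7 ⇒ odd  ✗

parity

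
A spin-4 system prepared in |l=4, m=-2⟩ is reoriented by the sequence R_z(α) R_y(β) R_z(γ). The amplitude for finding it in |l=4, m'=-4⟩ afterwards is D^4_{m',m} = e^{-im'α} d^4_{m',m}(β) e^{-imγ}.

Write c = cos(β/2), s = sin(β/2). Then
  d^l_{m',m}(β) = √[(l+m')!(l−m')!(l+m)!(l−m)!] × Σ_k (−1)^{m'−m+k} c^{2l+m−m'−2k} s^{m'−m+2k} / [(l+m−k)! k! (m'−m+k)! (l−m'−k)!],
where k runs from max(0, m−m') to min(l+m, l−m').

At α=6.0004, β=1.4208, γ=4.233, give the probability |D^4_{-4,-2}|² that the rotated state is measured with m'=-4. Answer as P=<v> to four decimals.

First d^4_{-4,-2}(β=1.4208), then the phase factors e^{-i(-4)α} and e^{-i(-2)γ}:
c=cos(1.420800/2)=0.758101, s=sin(1.420800/2)=0.652137; N=√[1·40320·2·720]=7619.763776
k: max(0,(-2)−(-4))=2 … min(4+(-2),4−(-4))=2
  k=2: (−1)^0·7619.7638/(1440)·0.7581^6·0.6521^2 = +0.427188
d^4_{-4,-2}(1.4208) = +0.427188
|D^4_{-4,-2}|² = |d^4_{-4,-2}(β)|² = (+0.427188)² = 0.182490 (the z-rotation phases have unit modulus)

P=0.1825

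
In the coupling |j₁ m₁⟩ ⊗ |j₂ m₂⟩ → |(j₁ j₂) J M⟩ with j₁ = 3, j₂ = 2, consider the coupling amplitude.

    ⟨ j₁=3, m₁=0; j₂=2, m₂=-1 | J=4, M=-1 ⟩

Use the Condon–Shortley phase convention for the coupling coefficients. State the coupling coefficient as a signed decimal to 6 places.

+√(3/14) ≈ +0.462910

√[9·1!5!3!/10! · 3!3!1!3!3!5!] = √(1944/7)
  +(−1)^0/∏(0,1,3,1,2,2)! = 1/24  (running 1/24)
  +(−1)^1/∏(1,0,2,0,3,3)! = -1/72  (running 1/36)
⟨..|..⟩ = √(1944/7)·(1/36) = +0.462910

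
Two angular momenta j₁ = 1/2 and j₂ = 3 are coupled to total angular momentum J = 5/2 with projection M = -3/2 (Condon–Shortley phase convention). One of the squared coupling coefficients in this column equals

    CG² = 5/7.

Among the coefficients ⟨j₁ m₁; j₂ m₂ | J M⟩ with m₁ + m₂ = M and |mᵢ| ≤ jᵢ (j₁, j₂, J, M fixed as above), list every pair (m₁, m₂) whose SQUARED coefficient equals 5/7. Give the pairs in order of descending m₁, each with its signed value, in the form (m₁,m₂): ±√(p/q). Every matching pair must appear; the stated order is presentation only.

Admissible pairs with m₁+m₂ = M = -3/2: (-1/2,-1), (1/2,-2)
  (m₁,m₂)=(1/2,-2): CG² = 5/7, CG = +√(5/7)   ← matches the target
  (m₁,m₂)=(-1/2,-1): CG² = 2/7, CG = −√(2/7)
Pairs with CG² = 5/7: (1/2,-2): +√(5/7)

(1/2,-2): +√(5/7)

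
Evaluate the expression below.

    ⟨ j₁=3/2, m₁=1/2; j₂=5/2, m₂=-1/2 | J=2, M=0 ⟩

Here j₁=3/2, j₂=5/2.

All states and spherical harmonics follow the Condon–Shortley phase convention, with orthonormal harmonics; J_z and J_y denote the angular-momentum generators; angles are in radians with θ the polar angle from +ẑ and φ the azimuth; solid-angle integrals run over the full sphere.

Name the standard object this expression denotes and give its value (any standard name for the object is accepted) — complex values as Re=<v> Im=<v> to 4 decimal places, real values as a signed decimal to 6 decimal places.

This is a Clebsch–Gordan (vector-coupling) coefficient.
triangle: 2!×1!×3!/7! = 12/5040
(j±m)!: 2!×1!×2!×3!×2!×2! = 96
prefactor² = (2J+1)×Δ×N² = 8/7
  k=0: +1/(0!×2!×1!×2!×0!×1!) = 1/4
  k=1: −1/(1!×1!×0!×1!×1!×2!) = -1/2
Σ = -1/4  ⇒  CG² = 8/7×(-1/4)² = 1/14
CG = −√(1/14) = -0.267261

Clebsch–Gordan coefficient, −√(1/14) ≈ -0.267261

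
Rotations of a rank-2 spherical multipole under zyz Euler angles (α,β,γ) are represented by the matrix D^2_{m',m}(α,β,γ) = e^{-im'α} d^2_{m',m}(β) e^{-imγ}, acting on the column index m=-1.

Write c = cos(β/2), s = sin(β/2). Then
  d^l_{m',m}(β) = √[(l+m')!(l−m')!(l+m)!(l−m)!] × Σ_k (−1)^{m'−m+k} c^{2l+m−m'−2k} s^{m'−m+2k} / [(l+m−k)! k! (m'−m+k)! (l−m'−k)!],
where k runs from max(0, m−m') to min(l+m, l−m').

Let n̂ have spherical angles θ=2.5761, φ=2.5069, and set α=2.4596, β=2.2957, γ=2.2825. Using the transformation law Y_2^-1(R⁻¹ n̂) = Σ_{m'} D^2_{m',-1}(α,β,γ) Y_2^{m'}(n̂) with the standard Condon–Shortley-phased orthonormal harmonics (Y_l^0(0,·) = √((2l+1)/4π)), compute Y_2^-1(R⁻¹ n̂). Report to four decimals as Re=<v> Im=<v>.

Re=-0.1201 Im=0.1680

Need the full column D^2_{m',-1} for m'=−2..2 at α=2.4596, β=2.2957, γ=2.2825.
cos(β/2)=0.410449, sin(β/2)=0.911884
d^2_{-2,-1}: single k=1 term ⇒ +0.126109;  D = +0.076548+0.100219i
d^2_{-1,-1}: k∈[0..1] ⇒ +0.028382 -0.420260 = -0.391879;  D = -0.011641+0.391706i
d^2_{0,-1}: k∈[0..1] ⇒ -0.154452 +0.762347 = +0.607896;  D = -0.397032+0.460329i
d^2_{1,-1}: k∈[0..1] ⇒ +0.420260 -0.691445 = -0.271185;  D = -0.266943+0.047776i
d^2_{2,-1}: single k=0 term ⇒ -0.622454;  D = +0.544788+0.301089i
Y_2^{m'}(θ=2.5761,φ=2.5069) and Σ D·Y over m':
  (+0.0765+0.1002i)·(+0.0329+0.1059i)  (-0.0116+0.3917i)·(+0.2814+0.2072i)  (-0.3970+0.4603i)·(+0.3591+0.0000i)  (-0.2669+0.0478i)·(-0.2814+0.2072i)  (+0.5448+0.3011i)·(+0.0329-0.1059i)
Y_2^-1(R⁻¹ n̂) = -0.120075+0.168003i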